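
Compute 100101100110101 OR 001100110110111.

OR: 1 when either bit is 1
  100101100110101
| 001100110110111
-----------------
  101101110110111
Decimal: 19253 | 6583 = 23479



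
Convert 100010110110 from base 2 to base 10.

Sum of powers of 2 for each 1-bit:
2^1 + 2^2 + 2^4 + 2^5 + 2^7 + 2^11
= 2 + 4 + 16 + 32 + 128 + 2048
= 2230



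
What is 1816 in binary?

Using repeated division by 2:
1816 ÷ 2 = 908 remainder 0
908 ÷ 2 = 454 remainder 0
454 ÷ 2 = 227 remainder 0
227 ÷ 2 = 113 remainder 1
113 ÷ 2 = 56 remainder 1
56 ÷ 2 = 28 remainder 0
28 ÷ 2 = 14 remainder 0
14 ÷ 2 = 7 remainder 0
7 ÷ 2 = 3 remainder 1
3 ÷ 2 = 1 remainder 1
1 ÷ 2 = 0 remainder 1
Reading remainders bottom to top: 11100011000



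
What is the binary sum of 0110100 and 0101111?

Add column by column from the right: bit + bit + carry-in; write the sum mod 2, carry 1 when the sum is 2 or 3.
carry:  1111000
        0110100
+       0101111
---------------
       01100011
(the carry out of the leftmost column, 0, becomes the leading bit)
Decimal check:
  0110100 = 32 + 16 + 4 = 52
  0101111 = 32 + 8 + 4 + 2 + 1 = 47
  52 + 47 = 99, and 01100011 = 64 + 32 + 2 + 1 = 99 ✓



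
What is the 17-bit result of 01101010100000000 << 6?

Original: 01101010100000000 (decimal 54528)
Shift left by 6 positions
Append 6 zeros on the right and drop the 6 high bits that overflow the 17-bit width
Result: 10100000000000000 (decimal 81920)
Equivalent: 54528 << 6 = 54528 × 2^6 = 3489792, truncated to 17 bits = 81920



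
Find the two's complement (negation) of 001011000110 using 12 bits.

Original: 001011000110
Step 1 - Invert all bits: 110100111001
Step 2 - Add 1: 110100111010
Verification: 001011000110 + 110100111010 = 1000000000000; discarding the end carry (carry out of the top bit) leaves the 12-bit value 000000000000, as required for x + (-x)



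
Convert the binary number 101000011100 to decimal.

Sum of powers of 2 for each 1-bit:
2^2 + 2^3 + 2^4 + 2^9 + 2^11
= 4 + 8 + 16 + 512 + 2048
= 2588



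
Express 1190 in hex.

Using repeated division by 16 (digits 10–15 are A–F):
1190 ÷ 16 = 74 remainder 6
74 ÷ 16 = 4 remainder 10 (A)
4 ÷ 16 = 0 remainder 4
Reading remainders bottom to top: 4A6



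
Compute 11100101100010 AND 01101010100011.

AND: 1 only when both bits are 1
  11100101100010
& 01101010100011
----------------
  01100000100010
Decimal: 14690 & 6819 = 6178



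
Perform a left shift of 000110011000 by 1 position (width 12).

Original: 000110011000 (decimal 408)
Shift left by 1 position
Append 1 zero on the right
Result: 001100110000 (decimal 816)
Equivalent: 408 << 1 = 408 × 2^1 = 816



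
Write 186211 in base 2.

Using repeated division by 2:
186211 ÷ 2 = 93105 remainder 1
93105 ÷ 2 = 46552 remainder 1
46552 ÷ 2 = 23276 remainder 0
23276 ÷ 2 = 11638 remainder 0
11638 ÷ 2 = 5819 remainder 0
5819 ÷ 2 = 2909 remainder 1
2909 ÷ 2 = 1454 remainder 1
1454 ÷ 2 = 727 remainder 0
727 ÷ 2 = 363 remainder 1
363 ÷ 2 = 181 remainder 1
181 ÷ 2 = 90 remainder 1
90 ÷ 2 = 45 remainder 0
45 ÷ 2 = 22 remainder 1
22 ÷ 2 = 11 remainder 0
11 ÷ 2 = 5 remainder 1
5 ÷ 2 = 2 remainder 1
2 ÷ 2 = 1 remainder 0
1 ÷ 2 = 0 remainder 1
Reading remainders bottom to top: 101101011101100011



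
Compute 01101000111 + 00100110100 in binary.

Add column by column from the right: bit + bit + carry-in; write the sum mod 2, carry 1 when the sum is 2 or 3.
carry:  11000001000
        01101000111
+       00100110100
-------------------
       010001111011
(the carry out of the leftmost column, 0, becomes the leading bit)
Decimal check:
  01101000111 = 512 + 256 + 64 + 4 + 2 + 1 = 839
  00100110100 = 256 + 32 + 16 + 4 = 308
  839 + 308 = 1147, and 010001111011 = 1024 + 64 + 32 + 16 + 8 + 2 + 1 = 1147 ✓



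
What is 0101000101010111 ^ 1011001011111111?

XOR: 1 when bits differ
  0101000101010111
^ 1011001011111111
------------------
  1110001110101000
Decimal: 20823 ^ 45823 = 58280



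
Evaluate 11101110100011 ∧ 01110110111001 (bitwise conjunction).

AND: 1 only when both bits are 1
  11101110100011
& 01110110111001
----------------
  01100110100001
Decimal: 15267 & 7609 = 6561



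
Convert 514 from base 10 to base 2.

Using repeated division by 2:
514 ÷ 2 = 257 remainder 0
257 ÷ 2 = 128 remainder 1
128 ÷ 2 = 64 remainder 0
64 ÷ 2 = 32 remainder 0
32 ÷ 2 = 16 remainder 0
16 ÷ 2 = 8 remainder 0
8 ÷ 2 = 4 remainder 0
4 ÷ 2 = 2 remainder 0
2 ÷ 2 = 1 remainder 0
1 ÷ 2 = 0 remainder 1
Reading remainders bottom to top: 1000000010



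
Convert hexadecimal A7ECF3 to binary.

Convert each hex digit to 4 bits:
  A = 1010
  7 = 0111
  E = 1110
  C = 1100
  F = 1111
  3 = 0011
Concatenate: 101001111110110011110011



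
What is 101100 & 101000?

AND: 1 only when both bits are 1
  101100
& 101000
--------
  101000
Decimal: 44 & 40 = 40



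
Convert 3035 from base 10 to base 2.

Using repeated division by 2:
3035 ÷ 2 = 1517 remainder 1
1517 ÷ 2 = 758 remainder 1
758 ÷ 2 = 379 remainder 0
379 ÷ 2 = 189 remainder 1
189 ÷ 2 = 94 remainder 1
94 ÷ 2 = 47 remainder 0
47 ÷ 2 = 23 remainder 1
23 ÷ 2 = 11 remainder 1
11 ÷ 2 = 5 remainder 1
5 ÷ 2 = 2 remainder 1
2 ÷ 2 = 1 remainder 0
1 ÷ 2 = 0 remainder 1
Reading remainders bottom to top: 101111011011



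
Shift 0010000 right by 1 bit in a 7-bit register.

Original: 0010000 (decimal 16)
Shift right by 1 position
Drop the 1 low bit; fill with zero on the left
Result: 0001000 (decimal 8)
Equivalent: 16 >> 1 = 16 ÷ 2^1 = 8



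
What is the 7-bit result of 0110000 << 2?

Original: 0110000 (decimal 48)
Shift left by 2 positions
Append 2 zeros on the right and drop the 2 high bits that overflow the 7-bit width
Result: 1000000 (decimal 64)
Equivalent: 48 << 2 = 48 × 2^2 = 192, truncated to 7 bits = 64



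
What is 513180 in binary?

Using repeated division by 2:
513180 ÷ 2 = 256590 remainder 0
256590 ÷ 2 = 128295 remainder 0
128295 ÷ 2 = 64147 remainder 1
64147 ÷ 2 = 32073 remainder 1
32073 ÷ 2 = 16036 remainder 1
16036 ÷ 2 = 8018 remainder 0
8018 ÷ 2 = 4009 remainder 0
4009 ÷ 2 = 2004 remainder 1
2004 ÷ 2 = 1002 remainder 0
1002 ÷ 2 = 501 remainder 0
501 ÷ 2 = 250 remainder 1
250 ÷ 2 = 125 remainder 0
125 ÷ 2 = 62 remainder 1
62 ÷ 2 = 31 remainder 0
31 ÷ 2 = 15 remainder 1
15 ÷ 2 = 7 remainder 1
7 ÷ 2 = 3 remainder 1
3 ÷ 2 = 1 remainder 1
1 ÷ 2 = 0 remainder 1
Reading remainders bottom to top: 1111101010010011100



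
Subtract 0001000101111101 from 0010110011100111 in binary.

Method 1 - Direct subtraction (column by column from the right: bit − bit − borrow-in; if negative, add 2 and borrow 1 from the next column):
borrow: 0010011011110000
        0010110011100111
-       0001000101111101
------------------------
        0001101101101010

Method 2 - Add two's complement:
Two's complement of 0001000101111101: invert → 1110111010000010, add 1 → 1110111010000011
  0010110011100111
+ 1110111010000011
------------------
 10001101101101010  (end carry out of the top bit = 1)
Discarding the end carry: 0001101101101010
Decimal check:
  0010110011100111 = 8192 + 2048 + 1024 + 128 + 64 + 32 + 4 + 2 + 1 = 11495
  0001000101111101 = 4096 + 256 + 64 + 32 + 16 + 8 + 4 + 1 = 4477
  11495 - 4477 = 7018, and 0001101101101010 = 4096 + 2048 + 512 + 256 + 64 + 32 + 8 + 2 = 7018 ✓



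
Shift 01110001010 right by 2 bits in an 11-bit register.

Original: 01110001010 (decimal 906)
Shift right by 2 positions
Drop the 2 low bits; fill with zeros on the left
Result: 00011100010 (decimal 226)
Equivalent: 906 >> 2 = 906 ÷ 2^2 = 226



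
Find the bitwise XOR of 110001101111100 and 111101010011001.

XOR: 1 when bits differ
  110001101111100
^ 111101010011001
-----------------
  001100111100101
Decimal: 25468 ^ 31385 = 6629



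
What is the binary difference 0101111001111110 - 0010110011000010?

Method 1 - Direct subtraction (column by column from the right: bit − bit − borrow-in; if negative, add 2 and borrow 1 from the next column):
borrow: 0100001100000000
        0101111001111110
-       0010110011000010
------------------------
        0011000110111100

Method 2 - Add two's complement:
Two's complement of 0010110011000010: invert → 1101001100111101, add 1 → 1101001100111110
  0101111001111110
+ 1101001100111110
------------------
 10011000110111100  (end carry out of the top bit = 1)
Discarding the end carry: 0011000110111100
Decimal check:
  0101111001111110 = 16384 + 4096 + 2048 + 1024 + 512 + 64 + 32 + 16 + 8 + 4 + 2 = 24190
  0010110011000010 = 8192 + 2048 + 1024 + 128 + 64 + 2 = 11458
  24190 - 11458 = 12732, and 0011000110111100 = 8192 + 4096 + 256 + 128 + 32 + 16 + 8 + 4 = 12732 ✓



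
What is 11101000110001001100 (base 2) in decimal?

Sum of powers of 2 for each 1-bit:
2^2 + 2^3 + 2^6 + 2^10 + 2^11 + 2^15 + 2^17 + 2^18 + 2^19
= 4 + 8 + 64 + 1024 + 2048 + 32768 + 131072 + 262144 + 524288
= 953420



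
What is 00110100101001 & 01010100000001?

AND: 1 only when both bits are 1
  00110100101001
& 01010100000001
----------------
  00010100000001
Decimal: 3369 & 5377 = 1281



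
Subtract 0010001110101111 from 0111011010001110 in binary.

Method 1 - Direct subtraction (column by column from the right: bit − bit − borrow-in; if negative, add 2 and borrow 1 from the next column):
borrow: 0000011111111110
        0111011010001110
-       0010001110101111
------------------------
        0101001011011111

Method 2 - Add two's complement:
Two's complement of 0010001110101111: invert → 1101110001010000, add 1 → 1101110001010001
  0111011010001110
+ 1101110001010001
------------------
 10101001011011111  (end carry out of the top bit = 1)
Discarding the end carry: 0101001011011111
Decimal check:
  0111011010001110 = 16384 + 8192 + 4096 + 1024 + 512 + 128 + 8 + 4 + 2 = 30350
  0010001110101111 = 8192 + 512 + 256 + 128 + 32 + 8 + 4 + 2 + 1 = 9135
  30350 - 9135 = 21215, and 0101001011011111 = 16384 + 4096 + 512 + 128 + 64 + 16 + 8 + 4 + 2 + 1 = 21215 ✓



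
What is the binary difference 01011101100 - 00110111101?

Method 1 - Direct subtraction (column by column from the right: bit − bit − borrow-in; if negative, add 2 and borrow 1 from the next column):
borrow: 01001111110
        01011101100
-       00110111101
-------------------
        00100101111

Method 2 - Add two's complement:
Two's complement of 00110111101: invert → 11001000010, add 1 → 11001000011
  01011101100
+ 11001000011
-------------
 100100101111  (end carry out of the top bit = 1)
Discarding the end carry: 00100101111
Decimal check:
  01011101100 = 512 + 128 + 64 + 32 + 8 + 4 = 748
  00110111101 = 256 + 128 + 32 + 16 + 8 + 4 + 1 = 445
  748 - 445 = 303, and 00100101111 = 256 + 32 + 8 + 4 + 2 + 1 = 303 ✓



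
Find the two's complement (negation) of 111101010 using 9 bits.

Original (sign bit 1, negative): 111101010
Step 1 - Invert all bits: 000010101
Step 2 - Add 1: 000010110
Verification: 111101010 + 000010110 = 1000000000; discarding the end carry (carry out of the top bit) leaves the 9-bit value 000000000, as required for x + (-x)



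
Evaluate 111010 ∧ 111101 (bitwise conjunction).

AND: 1 only when both bits are 1
  111010
& 111101
--------
  111000
Decimal: 58 & 61 = 56



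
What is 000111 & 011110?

AND: 1 only when both bits are 1
  000111
& 011110
--------
  000110
Decimal: 7 & 30 = 6



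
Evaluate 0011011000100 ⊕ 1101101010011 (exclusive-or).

XOR: 1 when bits differ
  0011011000100
^ 1101101010011
---------------
  1110110010111
Decimal: 1732 ^ 6995 = 7575



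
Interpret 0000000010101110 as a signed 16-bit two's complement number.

Binary: 0000000010101110
Sign bit: 0 (non-negative)
Read directly as an unsigned value:
0000000010101110 = 128 + 32 + 8 + 4 + 2 = 174
Value: 174



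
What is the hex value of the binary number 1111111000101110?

Group into 4-bit nibbles from right:
  1111 = F
  1110 = E
  0010 = 2
  1110 = E
Result: FE2E



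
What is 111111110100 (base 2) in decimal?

Sum of powers of 2 for each 1-bit:
2^2 + 2^4 + 2^5 + 2^6 + 2^7 + 2^8 + 2^9 + 2^10 + 2^11
= 4 + 16 + 32 + 64 + 128 + 256 + 512 + 1024 + 2048
= 4084



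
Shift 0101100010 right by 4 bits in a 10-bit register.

Original: 0101100010 (decimal 354)
Shift right by 4 positions
Drop the 4 low bits; fill with zeros on the left
Result: 0000010110 (decimal 22)
Equivalent: 354 >> 4 = 354 ÷ 2^4 = 22



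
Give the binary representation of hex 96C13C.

Convert each hex digit to 4 bits:
  9 = 1001
  6 = 0110
  C = 1100
  1 = 0001
  3 = 0011
  C = 1100
Concatenate: 100101101100000100111100



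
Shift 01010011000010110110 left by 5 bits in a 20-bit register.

Original: 01010011000010110110 (decimal 340150)
Shift left by 5 positions
Append 5 zeros on the right and drop the 5 high bits that overflow the 20-bit width
Result: 01100001011011000000 (decimal 399040)
Equivalent: 340150 << 5 = 340150 × 2^5 = 10884800, truncated to 20 bits = 399040



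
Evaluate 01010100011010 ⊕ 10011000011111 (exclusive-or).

XOR: 1 when bits differ
  01010100011010
^ 10011000011111
----------------
  11001100000101
Decimal: 5402 ^ 9759 = 13061



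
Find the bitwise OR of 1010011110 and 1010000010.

OR: 1 when either bit is 1
  1010011110
| 1010000010
------------
  1010011110
Decimal: 670 | 642 = 670



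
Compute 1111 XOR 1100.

XOR: 1 when bits differ
  1111
^ 1100
------
  0011
Decimal: 15 ^ 12 = 3



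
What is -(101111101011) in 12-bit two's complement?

Original (sign bit 1, negative): 101111101011
Step 1 - Invert all bits: 010000010100
Step 2 - Add 1: 010000010101
Verification: 101111101011 + 010000010101 = 1000000000000; discarding the end carry (carry out of the top bit) leaves the 12-bit value 000000000000, as required for x + (-x)



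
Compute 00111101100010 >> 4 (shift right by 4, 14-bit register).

Original: 00111101100010 (decimal 3938)
Shift right by 4 positions
Drop the 4 low bits; fill with zeros on the left
Result: 00000011110110 (decimal 246)
Equivalent: 3938 >> 4 = 3938 ÷ 2^4 = 246



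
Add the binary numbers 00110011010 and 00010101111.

Add column by column from the right: bit + bit + carry-in; write the sum mod 2, carry 1 when the sum is 2 or 3.
carry:  01101111100
        00110011010
+       00010101111
-------------------
       001001001001
(the carry out of the leftmost column, 0, becomes the leading bit)
Decimal check:
  00110011010 = 256 + 128 + 16 + 8 + 2 = 410
  00010101111 = 128 + 32 + 8 + 4 + 2 + 1 = 175
  410 + 175 = 585, and 001001001001 = 512 + 64 + 8 + 1 = 585 ✓



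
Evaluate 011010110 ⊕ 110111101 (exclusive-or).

XOR: 1 when bits differ
  011010110
^ 110111101
-----------
  101101011
Decimal: 214 ^ 445 = 363



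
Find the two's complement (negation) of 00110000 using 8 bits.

Original: 00110000
Step 1 - Invert all bits: 11001111
Step 2 - Add 1: 11010000
Verification: 00110000 + 11010000 = 100000000; discarding the end carry (carry out of the top bit) leaves the 8-bit value 00000000, as required for x + (-x)



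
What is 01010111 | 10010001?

OR: 1 when either bit is 1
  01010111
| 10010001
----------
  11010111
Decimal: 87 | 145 = 215



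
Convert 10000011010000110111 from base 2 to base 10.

Sum of powers of 2 for each 1-bit:
2^0 + 2^1 + 2^2 + 2^4 + 2^5 + 2^10 + 2^12 + 2^13 + 2^19
= 1 + 2 + 4 + 16 + 32 + 1024 + 4096 + 8192 + 524288
= 537655



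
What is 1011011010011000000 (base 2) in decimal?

Sum of powers of 2 for each 1-bit:
2^6 + 2^7 + 2^10 + 2^12 + 2^13 + 2^15 + 2^16 + 2^18
= 64 + 128 + 1024 + 4096 + 8192 + 32768 + 65536 + 262144
= 373952



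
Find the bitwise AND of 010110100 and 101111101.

AND: 1 only when both bits are 1
  010110100
& 101111101
-----------
  000110100
Decimal: 180 & 381 = 52



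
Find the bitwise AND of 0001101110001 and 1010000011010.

AND: 1 only when both bits are 1
  0001101110001
& 1010000011010
---------------
  0000000010000
Decimal: 881 & 5146 = 16



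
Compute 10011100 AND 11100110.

AND: 1 only when both bits are 1
  10011100
& 11100110
----------
  10000100
Decimal: 156 & 230 = 132



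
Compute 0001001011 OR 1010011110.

OR: 1 when either bit is 1
  0001001011
| 1010011110
------------
  1011011111
Decimal: 75 | 670 = 735



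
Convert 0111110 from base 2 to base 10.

Sum of powers of 2 for each 1-bit:
2^1 + 2^2 + 2^3 + 2^4 + 2^5
= 2 + 4 + 8 + 16 + 32
= 62



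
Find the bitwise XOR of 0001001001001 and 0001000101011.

XOR: 1 when bits differ
  0001001001001
^ 0001000101011
---------------
  0000001100010
Decimal: 585 ^ 555 = 98



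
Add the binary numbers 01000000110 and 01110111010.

Add column by column from the right: bit + bit + carry-in; write the sum mod 2, carry 1 when the sum is 2 or 3.
carry:  10001111100
        01000000110
+       01110111010
-------------------
       010111000000
(the carry out of the leftmost column, 0, becomes the leading bit)
Decimal check:
  01000000110 = 512 + 4 + 2 = 518
  01110111010 = 512 + 256 + 128 + 32 + 16 + 8 + 2 = 954
  518 + 954 = 1472, and 010111000000 = 1024 + 256 + 128 + 64 = 1472 ✓



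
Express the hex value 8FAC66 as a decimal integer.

Expand by place value (powers of 16):
Digit values: F = 15, A = 10, C = 12
8FAC66 = 8 × 16^5 + 15 × 16^4 + 10 × 16^3 + 12 × 16^2 + 6 × 16^1 + 6 × 16^0
= 8 × 1048576 + 15 × 65536 + 10 × 4096 + 12 × 256 + 6 × 16 + 6 × 1
= 8388608 + 983040 + 40960 + 3072 + 96 + 6
= 9415782



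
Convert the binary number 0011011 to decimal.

Sum of powers of 2 for each 1-bit:
2^0 + 2^1 + 2^3 + 2^4
= 1 + 2 + 8 + 16
= 27



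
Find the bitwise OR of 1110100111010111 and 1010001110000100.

OR: 1 when either bit is 1
  1110100111010111
| 1010001110000100
------------------
  1110101111010111
Decimal: 59863 | 41860 = 60375



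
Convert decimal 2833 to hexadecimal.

Using repeated division by 16 (digits 10–15 are A–F):
2833 ÷ 16 = 177 remainder 1
177 ÷ 16 = 11 remainder 1
11 ÷ 16 = 0 remainder 11 (B)
Reading remainders bottom to top: B11



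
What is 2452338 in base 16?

Using repeated division by 16 (digits 10–15 are A–F):
2452338 ÷ 16 = 153271 remainder 2
153271 ÷ 16 = 9579 remainder 7
9579 ÷ 16 = 598 remainder 11 (B)
598 ÷ 16 = 37 remainder 6
37 ÷ 16 = 2 remainder 5
2 ÷ 16 = 0 remainder 2
Reading remainders bottom to top: 256B72



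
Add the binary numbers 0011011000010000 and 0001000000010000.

Add column by column from the right: bit + bit + carry-in; write the sum mod 2, carry 1 when the sum is 2 or 3.
carry:  0110000000100000
        0011011000010000
+       0001000000010000
------------------------
       00100011000100000
(the carry out of the leftmost column, 0, becomes the leading bit)
Decimal check:
  0011011000010000 = 8192 + 4096 + 1024 + 512 + 16 = 13840
  0001000000010000 = 4096 + 16 = 4112
  13840 + 4112 = 17952, and 00100011000100000 = 16384 + 1024 + 512 + 32 = 17952 ✓



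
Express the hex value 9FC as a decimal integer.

Expand by place value (powers of 16):
Digit values: F = 15, C = 12
9FC = 9 × 16^2 + 15 × 16^1 + 12 × 16^0
= 9 × 256 + 15 × 16 + 12 × 1
= 2304 + 240 + 12
= 2556



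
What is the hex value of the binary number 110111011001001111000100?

Group into 4-bit nibbles from right:
  1101 = D
  1101 = D
  1001 = 9
  0011 = 3
  1100 = C
  0100 = 4
Result: DD93C4



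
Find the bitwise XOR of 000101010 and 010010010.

XOR: 1 when bits differ
  000101010
^ 010010010
-----------
  010111000
Decimal: 42 ^ 146 = 184



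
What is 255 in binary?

Using repeated division by 2:
255 ÷ 2 = 127 remainder 1
127 ÷ 2 = 63 remainder 1
63 ÷ 2 = 31 remainder 1
31 ÷ 2 = 15 remainder 1
15 ÷ 2 = 7 remainder 1
7 ÷ 2 = 3 remainder 1
3 ÷ 2 = 1 remainder 1
1 ÷ 2 = 0 remainder 1
Reading remainders bottom to top: 11111111



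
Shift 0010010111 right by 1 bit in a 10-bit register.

Original: 0010010111 (decimal 151)
Shift right by 1 position
Drop the 1 low bit; fill with zero on the left
Result: 0001001011 (decimal 75)
Equivalent: 151 >> 1 = 151 ÷ 2^1 = 75



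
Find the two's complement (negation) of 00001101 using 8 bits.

Original: 00001101
Step 1 - Invert all bits: 11110010
Step 2 - Add 1: 11110011
Verification: 00001101 + 11110011 = 100000000; discarding the end carry (carry out of the top bit) leaves the 8-bit value 00000000, as required for x + (-x)



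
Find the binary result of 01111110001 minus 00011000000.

Method 1 - Direct subtraction (column by column from the right: bit − bit − borrow-in; if negative, add 2 and borrow 1 from the next column):
borrow: 00000000000
        01111110001
-       00011000000
-------------------
        01100110001

Method 2 - Add two's complement:
Two's complement of 00011000000: invert → 11100111111, add 1 → 11101000000
  01111110001
+ 11101000000
-------------
 101100110001  (end carry out of the top bit = 1)
Discarding the end carry: 01100110001
Decimal check:
  01111110001 = 512 + 256 + 128 + 64 + 32 + 16 + 1 = 1009
  00011000000 = 128 + 64 = 192
  1009 - 192 = 817, and 01100110001 = 512 + 256 + 32 + 16 + 1 = 817 ✓



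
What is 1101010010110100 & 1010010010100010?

AND: 1 only when both bits are 1
  1101010010110100
& 1010010010100010
------------------
  1000010010100000
Decimal: 54452 & 42146 = 33952



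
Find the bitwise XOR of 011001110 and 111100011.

XOR: 1 when bits differ
  011001110
^ 111100011
-----------
  100101101
Decimal: 206 ^ 483 = 301



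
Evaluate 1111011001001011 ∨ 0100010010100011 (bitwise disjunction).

OR: 1 when either bit is 1
  1111011001001011
| 0100010010100011
------------------
  1111011011101011
Decimal: 63051 | 17571 = 63211



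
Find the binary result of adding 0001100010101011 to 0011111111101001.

Add column by column from the right: bit + bit + carry-in; write the sum mod 2, carry 1 when the sum is 2 or 3.
carry:  0111111111010110
        0001100010101011
+       0011111111101001
------------------------
       00101100010010100
(the carry out of the leftmost column, 0, becomes the leading bit)
Decimal check:
  0001100010101011 = 4096 + 2048 + 128 + 32 + 8 + 2 + 1 = 6315
  0011111111101001 = 8192 + 4096 + 2048 + 1024 + 512 + 256 + 128 + 64 + 32 + 8 + 1 = 16361
  6315 + 16361 = 22676, and 00101100010010100 = 16384 + 4096 + 2048 + 128 + 16 + 4 = 22676 ✓



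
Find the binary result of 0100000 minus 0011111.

Method 1 - Direct subtraction (column by column from the right: bit − bit − borrow-in; if negative, add 2 and borrow 1 from the next column):
borrow: 0111110
        0100000
-       0011111
---------------
        0000001

Method 2 - Add two's complement:
Two's complement of 0011111: invert → 1100000, add 1 → 1100001
  0100000
+ 1100001
---------
 10000001  (end carry out of the top bit = 1)
Discarding the end carry: 0000001
Decimal check:
  0100000 = 32
  0011111 = 16 + 8 + 4 + 2 + 1 = 31
  32 - 31 = 1, and 0000001 = 1 ✓



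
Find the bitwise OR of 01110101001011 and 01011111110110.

OR: 1 when either bit is 1
  01110101001011
| 01011111110110
----------------
  01111111111111
Decimal: 7499 | 6134 = 8191



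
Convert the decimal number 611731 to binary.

Using repeated division by 2:
611731 ÷ 2 = 305865 remainder 1
305865 ÷ 2 = 152932 remainder 1
152932 ÷ 2 = 76466 remainder 0
76466 ÷ 2 = 38233 remainder 0
38233 ÷ 2 = 19116 remainder 1
19116 ÷ 2 = 9558 remainder 0
9558 ÷ 2 = 4779 remainder 0
4779 ÷ 2 = 2389 remainder 1
2389 ÷ 2 = 1194 remainder 1
1194 ÷ 2 = 597 remainder 0
597 ÷ 2 = 298 remainder 1
298 ÷ 2 = 149 remainder 0
149 ÷ 2 = 74 remainder 1
74 ÷ 2 = 37 remainder 0
37 ÷ 2 = 18 remainder 1
18 ÷ 2 = 9 remainder 0
9 ÷ 2 = 4 remainder 1
4 ÷ 2 = 2 remainder 0
2 ÷ 2 = 1 remainder 0
1 ÷ 2 = 0 remainder 1
Reading remainders bottom to top: 10010101010110010011



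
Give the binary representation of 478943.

Using repeated division by 2:
478943 ÷ 2 = 239471 remainder 1
239471 ÷ 2 = 119735 remainder 1
119735 ÷ 2 = 59867 remainder 1
59867 ÷ 2 = 29933 remainder 1
29933 ÷ 2 = 14966 remainder 1
14966 ÷ 2 = 7483 remainder 0
7483 ÷ 2 = 3741 remainder 1
3741 ÷ 2 = 1870 remainder 1
1870 ÷ 2 = 935 remainder 0
935 ÷ 2 = 467 remainder 1
467 ÷ 2 = 233 remainder 1
233 ÷ 2 = 116 remainder 1
116 ÷ 2 = 58 remainder 0
58 ÷ 2 = 29 remainder 0
29 ÷ 2 = 14 remainder 1
14 ÷ 2 = 7 remainder 0
7 ÷ 2 = 3 remainder 1
3 ÷ 2 = 1 remainder 1
1 ÷ 2 = 0 remainder 1
Reading remainders bottom to top: 1110100111011011111



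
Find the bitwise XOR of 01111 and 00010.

XOR: 1 when bits differ
  01111
^ 00010
-------
  01101
Decimal: 15 ^ 2 = 13



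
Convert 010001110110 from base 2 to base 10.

Sum of powers of 2 for each 1-bit:
2^1 + 2^2 + 2^4 + 2^5 + 2^6 + 2^10
= 2 + 4 + 16 + 32 + 64 + 1024
= 1142



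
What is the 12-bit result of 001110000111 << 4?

Original: 001110000111 (decimal 903)
Shift left by 4 positions
Append 4 zeros on the right and drop the 4 high bits that overflow the 12-bit width
Result: 100001110000 (decimal 2160)
Equivalent: 903 << 4 = 903 × 2^4 = 14448, truncated to 12 bits = 2160



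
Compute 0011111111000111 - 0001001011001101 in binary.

Method 1 - Direct subtraction (column by column from the right: bit − bit − borrow-in; if negative, add 2 and borrow 1 from the next column):
borrow: 0000000111110000
        0011111111000111
-       0001001011001101
------------------------
        0010110011111010

Method 2 - Add two's complement:
Two's complement of 0001001011001101: invert → 1110110100110010, add 1 → 1110110100110011
  0011111111000111
+ 1110110100110011
------------------
 10010110011111010  (end carry out of the top bit = 1)
Discarding the end carry: 0010110011111010
Decimal check:
  0011111111000111 = 8192 + 4096 + 2048 + 1024 + 512 + 256 + 128 + 64 + 4 + 2 + 1 = 16327
  0001001011001101 = 4096 + 512 + 128 + 64 + 8 + 4 + 1 = 4813
  16327 - 4813 = 11514, and 0010110011111010 = 8192 + 2048 + 1024 + 128 + 64 + 32 + 16 + 8 + 2 = 11514 ✓



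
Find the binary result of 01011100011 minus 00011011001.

Method 1 - Direct subtraction (column by column from the right: bit − bit − borrow-in; if negative, add 2 and borrow 1 from the next column):
borrow: 00000110000
        01011100011
-       00011011001
-------------------
        01000001010

Method 2 - Add two's complement:
Two's complement of 00011011001: invert → 11100100110, add 1 → 11100100111
  01011100011
+ 11100100111
-------------
 101000001010  (end carry out of the top bit = 1)
Discarding the end carry: 01000001010
Decimal check:
  01011100011 = 512 + 128 + 64 + 32 + 2 + 1 = 739
  00011011001 = 128 + 64 + 16 + 8 + 1 = 217
  739 - 217 = 522, and 01000001010 = 512 + 8 + 2 = 522 ✓



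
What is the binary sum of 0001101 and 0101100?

Add column by column from the right: bit + bit + carry-in; write the sum mod 2, carry 1 when the sum is 2 or 3.
carry:  0011000
        0001101
+       0101100
---------------
       00111001
(the carry out of the leftmost column, 0, becomes the leading bit)
Decimal check:
  0001101 = 8 + 4 + 1 = 13
  0101100 = 32 + 8 + 4 = 44
  13 + 44 = 57, and 00111001 = 32 + 16 + 8 + 1 = 57 ✓



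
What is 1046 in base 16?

Using repeated division by 16 (digits 10–15 are A–F):
1046 ÷ 16 = 65 remainder 6
65 ÷ 16 = 4 remainder 1
4 ÷ 16 = 0 remainder 4
Reading remainders bottom to top: 416



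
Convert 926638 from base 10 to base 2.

Using repeated division by 2:
926638 ÷ 2 = 463319 remainder 0
463319 ÷ 2 = 231659 remainder 1
231659 ÷ 2 = 115829 remainder 1
115829 ÷ 2 = 57914 remainder 1
57914 ÷ 2 = 28957 remainder 0
28957 ÷ 2 = 14478 remainder 1
14478 ÷ 2 = 7239 remainder 0
7239 ÷ 2 = 3619 remainder 1
3619 ÷ 2 = 1809 remainder 1
1809 ÷ 2 = 904 remainder 1
904 ÷ 2 = 452 remainder 0
452 ÷ 2 = 226 remainder 0
226 ÷ 2 = 113 remainder 0
113 ÷ 2 = 56 remainder 1
56 ÷ 2 = 28 remainder 0
28 ÷ 2 = 14 remainder 0
14 ÷ 2 = 7 remainder 0
7 ÷ 2 = 3 remainder 1
3 ÷ 2 = 1 remainder 1
1 ÷ 2 = 0 remainder 1
Reading remainders bottom to top: 11100010001110101110



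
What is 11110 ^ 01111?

XOR: 1 when bits differ
  11110
^ 01111
-------
  10001
Decimal: 30 ^ 15 = 17



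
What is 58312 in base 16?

Using repeated division by 16 (digits 10–15 are A–F):
58312 ÷ 16 = 3644 remainder 8
3644 ÷ 16 = 227 remainder 12 (C)
227 ÷ 16 = 14 remainder 3
14 ÷ 16 = 0 remainder 14 (E)
Reading remainders bottom to top: E3C8



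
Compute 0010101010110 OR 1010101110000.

OR: 1 when either bit is 1
  0010101010110
| 1010101110000
---------------
  1010101110110
Decimal: 1366 | 5488 = 5494



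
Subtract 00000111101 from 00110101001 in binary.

Method 1 - Direct subtraction (column by column from the right: bit − bit − borrow-in; if negative, add 2 and borrow 1 from the next column):
borrow: 00011111000
        00110101001
-       00000111101
-------------------
        00101101100

Method 2 - Add two's complement:
Two's complement of 00000111101: invert → 11111000010, add 1 → 11111000011
  00110101001
+ 11111000011
-------------
 100101101100  (end carry out of the top bit = 1)
Discarding the end carry: 00101101100
Decimal check:
  00110101001 = 256 + 128 + 32 + 8 + 1 = 425
  00000111101 = 32 + 16 + 8 + 4 + 1 = 61
  425 - 61 = 364, and 00101101100 = 256 + 64 + 32 + 8 + 4 = 364 ✓



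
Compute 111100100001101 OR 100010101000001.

OR: 1 when either bit is 1
  111100100001101
| 100010101000001
-----------------
  111110101001101
Decimal: 30989 | 17729 = 32077



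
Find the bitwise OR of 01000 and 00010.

OR: 1 when either bit is 1
  01000
| 00010
-------
  01010
Decimal: 8 | 2 = 10



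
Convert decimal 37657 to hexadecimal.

Using repeated division by 16 (digits 10–15 are A–F):
37657 ÷ 16 = 2353 remainder 9
2353 ÷ 16 = 147 remainder 1
147 ÷ 16 = 9 remainder 3
9 ÷ 16 = 0 remainder 9
Reading remainders bottom to top: 9319



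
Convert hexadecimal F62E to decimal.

Expand by place value (powers of 16):
Digit values: F = 15, E = 14
F62E = 15 × 16^3 + 6 × 16^2 + 2 × 16^1 + 14 × 16^0
= 15 × 4096 + 6 × 256 + 2 × 16 + 14 × 1
= 61440 + 1536 + 32 + 14
= 63022



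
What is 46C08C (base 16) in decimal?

Expand by place value (powers of 16):
Digit values: C = 12
46C08C = 4 × 16^5 + 6 × 16^4 + 12 × 16^3 + 0 × 16^2 + 8 × 16^1 + 12 × 16^0
= 4 × 1048576 + 6 × 65536 + 12 × 4096 + 0 × 256 + 8 × 16 + 12 × 1
= 4194304 + 393216 + 49152 + 0 + 128 + 12
= 4636812



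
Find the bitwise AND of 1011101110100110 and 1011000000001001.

AND: 1 only when both bits are 1
  1011101110100110
& 1011000000001001
------------------
  1011000000000000
Decimal: 48038 & 45065 = 45056



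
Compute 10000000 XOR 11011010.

XOR: 1 when bits differ
  10000000
^ 11011010
----------
  01011010
Decimal: 128 ^ 218 = 90



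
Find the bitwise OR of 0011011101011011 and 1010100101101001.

OR: 1 when either bit is 1
  0011011101011011
| 1010100101101001
------------------
  1011111101111011
Decimal: 14171 | 43369 = 49019



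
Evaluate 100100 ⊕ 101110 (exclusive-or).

XOR: 1 when bits differ
  100100
^ 101110
--------
  001010
Decimal: 36 ^ 46 = 10



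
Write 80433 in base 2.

Using repeated division by 2:
80433 ÷ 2 = 40216 remainder 1
40216 ÷ 2 = 20108 remainder 0
20108 ÷ 2 = 10054 remainder 0
10054 ÷ 2 = 5027 remainder 0
5027 ÷ 2 = 2513 remainder 1
2513 ÷ 2 = 1256 remainder 1
1256 ÷ 2 = 628 remainder 0
628 ÷ 2 = 314 remainder 0
314 ÷ 2 = 157 remainder 0
157 ÷ 2 = 78 remainder 1
78 ÷ 2 = 39 remainder 0
39 ÷ 2 = 19 remainder 1
19 ÷ 2 = 9 remainder 1
9 ÷ 2 = 4 remainder 1
4 ÷ 2 = 2 remainder 0
2 ÷ 2 = 1 remainder 0
1 ÷ 2 = 0 remainder 1
Reading remainders bottom to top: 10011101000110001



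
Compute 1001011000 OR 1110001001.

OR: 1 when either bit is 1
  1001011000
| 1110001001
------------
  1111011001
Decimal: 600 | 905 = 985



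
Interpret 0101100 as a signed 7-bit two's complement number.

Binary: 0101100
Sign bit: 0 (non-negative)
Read directly as an unsigned value:
0101100 = 32 + 8 + 4 = 44
Value: 44



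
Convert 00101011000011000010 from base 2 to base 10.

Sum of powers of 2 for each 1-bit:
2^1 + 2^6 + 2^7 + 2^12 + 2^13 + 2^15 + 2^17
= 2 + 64 + 128 + 4096 + 8192 + 32768 + 131072
= 176322



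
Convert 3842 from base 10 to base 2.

Using repeated division by 2:
3842 ÷ 2 = 1921 remainder 0
1921 ÷ 2 = 960 remainder 1
960 ÷ 2 = 480 remainder 0
480 ÷ 2 = 240 remainder 0
240 ÷ 2 = 120 remainder 0
120 ÷ 2 = 60 remainder 0
60 ÷ 2 = 30 remainder 0
30 ÷ 2 = 15 remainder 0
15 ÷ 2 = 7 remainder 1
7 ÷ 2 = 3 remainder 1
3 ÷ 2 = 1 remainder 1
1 ÷ 2 = 0 remainder 1
Reading remainders bottom to top: 111100000010



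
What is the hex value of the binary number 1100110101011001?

Group into 4-bit nibbles from right:
  1100 = C
  1101 = D
  0101 = 5
  1001 = 9
Result: CD59



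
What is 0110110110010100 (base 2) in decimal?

Sum of powers of 2 for each 1-bit:
2^2 + 2^4 + 2^7 + 2^8 + 2^10 + 2^11 + 2^13 + 2^14
= 4 + 16 + 128 + 256 + 1024 + 2048 + 8192 + 16384
= 28052



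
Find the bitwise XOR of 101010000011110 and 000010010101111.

XOR: 1 when bits differ
  101010000011110
^ 000010010101111
-----------------
  101000010110001
Decimal: 21534 ^ 1199 = 20657



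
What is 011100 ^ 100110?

XOR: 1 when bits differ
  011100
^ 100110
--------
  111010
Decimal: 28 ^ 38 = 58



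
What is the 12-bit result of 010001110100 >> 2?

Original: 010001110100 (decimal 1140)
Shift right by 2 positions
Drop the 2 low bits; fill with zeros on the left
Result: 000100011101 (decimal 285)
Equivalent: 1140 >> 2 = 1140 ÷ 2^2 = 285



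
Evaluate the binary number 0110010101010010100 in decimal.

Sum of powers of 2 for each 1-bit:
2^2 + 2^4 + 2^7 + 2^9 + 2^11 + 2^13 + 2^16 + 2^17
= 4 + 16 + 128 + 512 + 2048 + 8192 + 65536 + 131072
= 207508



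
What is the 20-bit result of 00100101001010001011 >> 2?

Original: 00100101001010001011 (decimal 152203)
Shift right by 2 positions
Drop the 2 low bits; fill with zeros on the left
Result: 00001001010010100010 (decimal 38050)
Equivalent: 152203 >> 2 = 152203 ÷ 2^2 = 38050



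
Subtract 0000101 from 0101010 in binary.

Method 1 - Direct subtraction (column by column from the right: bit − bit − borrow-in; if negative, add 2 and borrow 1 from the next column):
borrow: 0001010
        0101010
-       0000101
---------------
        0100101

Method 2 - Add two's complement:
Two's complement of 0000101: invert → 1111010, add 1 → 1111011
  0101010
+ 1111011
---------
 10100101  (end carry out of the top bit = 1)
Discarding the end carry: 0100101
Decimal check:
  0101010 = 32 + 8 + 2 = 42
  0000101 = 4 + 1 = 5
  42 - 5 = 37, and 0100101 = 32 + 4 + 1 = 37 ✓



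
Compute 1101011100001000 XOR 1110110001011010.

XOR: 1 when bits differ
  1101011100001000
^ 1110110001011010
------------------
  0011101101010010
Decimal: 55048 ^ 60506 = 15186



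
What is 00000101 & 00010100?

AND: 1 only when both bits are 1
  00000101
& 00010100
----------
  00000100
Decimal: 5 & 20 = 4



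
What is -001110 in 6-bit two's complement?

Original: 001110
Step 1 - Invert all bits: 110001
Step 2 - Add 1: 110010
Verification: 001110 + 110010 = 1000000; discarding the end carry (carry out of the top bit) leaves the 6-bit value 000000, as required for x + (-x)



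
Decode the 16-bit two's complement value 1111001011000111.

Binary: 1111001011000111
Sign bit: 1 (negative)
Invert: 0000110100111000
Add 1:  0000110100111001
Magnitude: 0000110100111001 = 2048 + 1024 + 256 + 32 + 16 + 8 + 1 = 3385
Value: -3385



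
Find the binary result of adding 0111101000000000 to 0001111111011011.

Add column by column from the right: bit + bit + carry-in; write the sum mod 2, carry 1 when the sum is 2 or 3.
carry:  1111110000000000
        0111101000000000
+       0001111111011011
------------------------
       01001100111011011
(the carry out of the leftmost column, 0, becomes the leading bit)
Decimal check:
  0111101000000000 = 16384 + 8192 + 4096 + 2048 + 512 = 31232
  0001111111011011 = 4096 + 2048 + 1024 + 512 + 256 + 128 + 64 + 16 + 8 + 2 + 1 = 8155
  31232 + 8155 = 39387, and 01001100111011011 = 32768 + 4096 + 2048 + 256 + 128 + 64 + 16 + 8 + 2 + 1 = 39387 ✓



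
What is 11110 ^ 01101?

XOR: 1 when bits differ
  11110
^ 01101
-------
  10011
Decimal: 30 ^ 13 = 19



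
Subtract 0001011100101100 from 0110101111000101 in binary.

Method 1 - Direct subtraction (column by column from the right: bit − bit − borrow-in; if negative, add 2 and borrow 1 from the next column):
borrow: 0010100001110000
        0110101111000101
-       0001011100101100
------------------------
        0101010010011001

Method 2 - Add two's complement:
Two's complement of 0001011100101100: invert → 1110100011010011, add 1 → 1110100011010100
  0110101111000101
+ 1110100011010100
------------------
 10101010010011001  (end carry out of the top bit = 1)
Discarding the end carry: 0101010010011001
Decimal check:
  0110101111000101 = 16384 + 8192 + 2048 + 512 + 256 + 128 + 64 + 4 + 1 = 27589
  0001011100101100 = 4096 + 1024 + 512 + 256 + 32 + 8 + 4 = 5932
  27589 - 5932 = 21657, and 0101010010011001 = 16384 + 4096 + 1024 + 128 + 16 + 8 + 1 = 21657 ✓



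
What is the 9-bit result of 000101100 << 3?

Original: 000101100 (decimal 44)
Shift left by 3 positions
Append 3 zeros on the right
Result: 101100000 (decimal 352)
Equivalent: 44 << 3 = 44 × 2^3 = 352



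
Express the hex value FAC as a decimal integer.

Expand by place value (powers of 16):
Digit values: F = 15, A = 10, C = 12
FAC = 15 × 16^2 + 10 × 16^1 + 12 × 16^0
= 15 × 256 + 10 × 16 + 12 × 1
= 3840 + 160 + 12
= 4012



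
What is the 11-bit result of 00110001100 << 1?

Original: 00110001100 (decimal 396)
Shift left by 1 position
Append 1 zero on the right
Result: 01100011000 (decimal 792)
Equivalent: 396 << 1 = 396 × 2^1 = 792



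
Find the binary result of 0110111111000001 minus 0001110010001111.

Method 1 - Direct subtraction (column by column from the right: bit − bit − borrow-in; if negative, add 2 and borrow 1 from the next column):
borrow: 0010000001111100
        0110111111000001
-       0001110010001111
------------------------
        0101001100110010

Method 2 - Add two's complement:
Two's complement of 0001110010001111: invert → 1110001101110000, add 1 → 1110001101110001
  0110111111000001
+ 1110001101110001
------------------
 10101001100110010  (end carry out of the top bit = 1)
Discarding the end carry: 0101001100110010
Decimal check:
  0110111111000001 = 16384 + 8192 + 2048 + 1024 + 512 + 256 + 128 + 64 + 1 = 28609
  0001110010001111 = 4096 + 2048 + 1024 + 128 + 8 + 4 + 2 + 1 = 7311
  28609 - 7311 = 21298, and 0101001100110010 = 16384 + 4096 + 512 + 256 + 32 + 16 + 2 = 21298 ✓



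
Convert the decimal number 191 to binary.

Using repeated division by 2:
191 ÷ 2 = 95 remainder 1
95 ÷ 2 = 47 remainder 1
47 ÷ 2 = 23 remainder 1
23 ÷ 2 = 11 remainder 1
11 ÷ 2 = 5 remainder 1
5 ÷ 2 = 2 remainder 1
2 ÷ 2 = 1 remainder 0
1 ÷ 2 = 0 remainder 1
Reading remainders bottom to top: 10111111



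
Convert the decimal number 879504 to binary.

Using repeated division by 2:
879504 ÷ 2 = 439752 remainder 0
439752 ÷ 2 = 219876 remainder 0
219876 ÷ 2 = 109938 remainder 0
109938 ÷ 2 = 54969 remainder 0
54969 ÷ 2 = 27484 remainder 1
27484 ÷ 2 = 13742 remainder 0
13742 ÷ 2 = 6871 remainder 0
6871 ÷ 2 = 3435 remainder 1
3435 ÷ 2 = 1717 remainder 1
1717 ÷ 2 = 858 remainder 1
858 ÷ 2 = 429 remainder 0
429 ÷ 2 = 214 remainder 1
214 ÷ 2 = 107 remainder 0
107 ÷ 2 = 53 remainder 1
53 ÷ 2 = 26 remainder 1
26 ÷ 2 = 13 remainder 0
13 ÷ 2 = 6 remainder 1
6 ÷ 2 = 3 remainder 0
3 ÷ 2 = 1 remainder 1
1 ÷ 2 = 0 remainder 1
Reading remainders bottom to top: 11010110101110010000



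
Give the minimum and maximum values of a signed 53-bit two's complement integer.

For 53-bit two's complement:
Minimum: -2^52 = -4503599627370496
Maximum: 2^52 - 1 = 4503599627370495

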